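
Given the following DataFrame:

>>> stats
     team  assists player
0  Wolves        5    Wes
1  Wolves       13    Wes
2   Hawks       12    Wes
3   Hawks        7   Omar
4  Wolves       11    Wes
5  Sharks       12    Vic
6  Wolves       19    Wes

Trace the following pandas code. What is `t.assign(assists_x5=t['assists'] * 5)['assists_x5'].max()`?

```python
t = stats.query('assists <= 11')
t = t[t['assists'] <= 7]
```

filter rows where assists <= 11:
     team  assists player
0  Wolves        5    Wes
3   Hawks        7   Omar
4  Wolves       11    Wes
filter rows where assists <= 7:
     team  assists player
0  Wolves        5    Wes
3   Hawks        7   Omar
add column assists_x5 = t['assists'] * 5:
     team  assists player  assists_x5
0  Wolves        5    Wes          25
3   Hawks        7   Omar          35

35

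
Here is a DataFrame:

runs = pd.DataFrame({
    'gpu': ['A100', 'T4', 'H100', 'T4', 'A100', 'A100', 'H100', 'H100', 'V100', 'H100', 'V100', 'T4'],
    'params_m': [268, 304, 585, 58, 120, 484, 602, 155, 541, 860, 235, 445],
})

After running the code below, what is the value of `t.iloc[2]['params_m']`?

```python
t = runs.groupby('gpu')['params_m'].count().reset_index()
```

3

group by gpu, count of params_m:
gpu
A100    3
H100    4
T4      3
V100    2
Name: params_m, dtype: int64
reset_index():
    gpu  params_m
0  A100         3
1  H100         4
2    T4         3
3  V100         2
Then the value at position 2, column 'params_m': 3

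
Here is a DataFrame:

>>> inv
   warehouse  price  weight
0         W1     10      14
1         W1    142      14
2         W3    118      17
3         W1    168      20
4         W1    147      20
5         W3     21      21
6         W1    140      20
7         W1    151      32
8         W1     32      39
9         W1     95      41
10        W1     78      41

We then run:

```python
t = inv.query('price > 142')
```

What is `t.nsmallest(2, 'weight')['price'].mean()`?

filter rows where price > 142:
  warehouse  price  weight
3        W1    168      20
4        W1    147      20
7        W1    151      32
take 2 rows with smallest weight:
  warehouse  price  weight
3        W1    168      20
4        W1    147      20

157.5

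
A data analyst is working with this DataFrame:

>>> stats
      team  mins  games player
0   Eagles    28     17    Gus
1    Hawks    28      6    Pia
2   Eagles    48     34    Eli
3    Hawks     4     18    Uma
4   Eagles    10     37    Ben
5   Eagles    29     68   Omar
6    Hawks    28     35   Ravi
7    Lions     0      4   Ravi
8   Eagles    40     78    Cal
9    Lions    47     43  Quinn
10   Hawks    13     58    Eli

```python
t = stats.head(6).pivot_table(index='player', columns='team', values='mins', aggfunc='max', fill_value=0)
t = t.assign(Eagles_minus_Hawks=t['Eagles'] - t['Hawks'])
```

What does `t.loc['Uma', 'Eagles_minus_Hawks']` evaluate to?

take first 6 rows:
     team  mins  games player
0  Eagles    28     17    Gus
1   Hawks    28      6    Pia
2  Eagles    48     34    Eli
3   Hawks     4     18    Uma
4  Eagles    10     37    Ben
5  Eagles    29     68   Omar
pivot: rows=player, cols=team, max(mins):
team    Eagles  Hawks
player               
Ben         10      0
Eli         48      0
Gus         28      0
Omar        29      0
Pia          0     28
Uma          0      4
add column Eagles_minus_Hawks = t['Eagles'] - t['Hawks']:
team    Eagles  Hawks  Eagles_minus_Hawks
player                                   
Ben         10      0                  10
Eli         48      0                  48
Gus         28      0                  28
Omar        29      0                  29
Pia          0     28                 -28
Uma          0      4                  -4

-4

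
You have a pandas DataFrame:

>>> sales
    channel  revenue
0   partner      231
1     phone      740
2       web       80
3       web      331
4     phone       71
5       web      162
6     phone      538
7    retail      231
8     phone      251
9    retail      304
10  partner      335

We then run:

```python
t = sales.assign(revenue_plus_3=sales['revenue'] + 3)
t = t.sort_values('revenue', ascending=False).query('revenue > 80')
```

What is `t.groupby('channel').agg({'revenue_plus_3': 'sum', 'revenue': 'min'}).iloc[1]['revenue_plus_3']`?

add column revenue_plus_3 = sales['revenue'] + 3:
    channel  revenue  revenue_plus_3
0   partner      231             234
1     phone      740             743
2       web       80              83
3       web      331             334
4     phone       71              74
5       web      162             165
6     phone      538             541
7    retail      231             234
8     phone      251             254
9    retail      304             307
10  partner      335             338
sort by revenue descending:
    channel  revenue  revenue_plus_3
1     phone      740             743
6     phone      538             541
10  partner      335             338
3       web      331             334
9    retail      304             307
8     phone      251             254
0   partner      231             234
7    retail      231             234
5       web      162             165
2       web       80              83
4     phone       71              74
filter rows where revenue > 80:
    channel  revenue  revenue_plus_3
1     phone      740             743
6     phone      538             541
10  partner      335             338
3       web      331             334
9    retail      304             307
8     phone      251             254
0   partner      231             234
7    retail      231             234
5       web      162             165
group by channel: sum(revenue_plus_3), min(revenue):
         revenue_plus_3  revenue
channel                         
partner             572      231
phone              1538      251
retail              541      231
web                 499      162

1538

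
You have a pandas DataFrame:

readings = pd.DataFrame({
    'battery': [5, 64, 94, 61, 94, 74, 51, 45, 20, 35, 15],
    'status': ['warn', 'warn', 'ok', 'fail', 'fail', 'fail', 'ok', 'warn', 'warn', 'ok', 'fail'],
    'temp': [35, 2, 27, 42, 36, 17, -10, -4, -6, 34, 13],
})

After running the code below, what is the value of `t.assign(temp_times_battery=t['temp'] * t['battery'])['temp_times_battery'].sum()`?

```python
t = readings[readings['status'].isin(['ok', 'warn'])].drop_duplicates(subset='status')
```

filter rows where status in ['ok', 'warn']:
   battery status  temp
0        5   warn    35
1       64   warn     2
2       94     ok    27
6       51     ok   -10
7       45   warn    -4
8       20   warn    -6
9       35     ok    34
drop duplicate status (keep=first):
   battery status  temp
0        5   warn    35
2       94     ok    27
add column temp_times_battery = t['temp'] * t['battery']:
   battery status  temp  temp_times_battery
0        5   warn    35                 175
2       94     ok    27                2538
Finally, sum of column 'temp_times_battery' = 2713.

2713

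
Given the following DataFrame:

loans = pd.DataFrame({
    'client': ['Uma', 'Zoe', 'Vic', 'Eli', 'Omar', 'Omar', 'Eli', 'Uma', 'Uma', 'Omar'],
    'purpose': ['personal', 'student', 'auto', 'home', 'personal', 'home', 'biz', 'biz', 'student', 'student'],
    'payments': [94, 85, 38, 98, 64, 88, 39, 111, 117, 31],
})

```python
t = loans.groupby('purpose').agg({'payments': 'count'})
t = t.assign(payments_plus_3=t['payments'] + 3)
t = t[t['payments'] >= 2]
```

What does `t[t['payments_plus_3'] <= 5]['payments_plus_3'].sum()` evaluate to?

15

group by purpose, count of payments:
          payments
purpose           
auto             1
biz              2
home             2
personal         2
student          3
add column payments_plus_3 = t['payments'] + 3:
          payments  payments_plus_3
purpose                            
auto             1                4
biz              2                5
home             2                5
personal         2                5
student          3                6
filter rows where payments >= 2:
          payments  payments_plus_3
purpose                            
biz              2                5
home             2                5
personal         2                5
student          3                6
filter rows where payments_plus_3 <= 5:
          payments  payments_plus_3
purpose                            
biz              2                5
home             2                5
personal         2                5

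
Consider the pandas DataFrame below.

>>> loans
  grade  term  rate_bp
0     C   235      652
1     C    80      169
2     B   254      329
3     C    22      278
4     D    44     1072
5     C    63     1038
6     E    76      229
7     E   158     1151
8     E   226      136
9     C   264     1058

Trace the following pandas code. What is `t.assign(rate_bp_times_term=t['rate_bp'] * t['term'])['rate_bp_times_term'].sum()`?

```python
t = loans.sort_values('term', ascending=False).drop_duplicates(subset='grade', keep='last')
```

154254

sort by term descending:
  grade  term  rate_bp
9     C   264     1058
2     B   254      329
0     C   235      652
8     E   226      136
7     E   158     1151
1     C    80      169
6     E    76      229
5     C    63     1038
4     D    44     1072
3     C    22      278
drop duplicate grade (keep=last):
  grade  term  rate_bp
2     B   254      329
6     E    76      229
4     D    44     1072
3     C    22      278
add column rate_bp_times_term = t['rate_bp'] * t['term']:
  grade  term  rate_bp  rate_bp_times_term
2     B   254      329               83566
6     E    76      229               17404
4     D    44     1072               47168
3     C    22      278                6116
The sum of column 'rate_bp_times_term' is 154254.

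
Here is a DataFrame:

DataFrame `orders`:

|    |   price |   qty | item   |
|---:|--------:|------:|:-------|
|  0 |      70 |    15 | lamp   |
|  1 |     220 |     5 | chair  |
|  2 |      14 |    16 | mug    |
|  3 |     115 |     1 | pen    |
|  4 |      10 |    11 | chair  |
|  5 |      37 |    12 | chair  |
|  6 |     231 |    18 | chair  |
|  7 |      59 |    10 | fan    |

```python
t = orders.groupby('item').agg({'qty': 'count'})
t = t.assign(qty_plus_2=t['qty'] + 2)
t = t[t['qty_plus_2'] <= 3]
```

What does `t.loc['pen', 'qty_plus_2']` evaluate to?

group by item, count of qty:
       qty
item      
chair    4
fan      1
lamp     1
mug      1
pen      1
add column qty_plus_2 = t['qty'] + 2:
       qty  qty_plus_2
item                  
chair    4           6
fan      1           3
lamp     1           3
mug      1           3
pen      1           3
filter rows where qty_plus_2 <= 3:
      qty  qty_plus_2
item                 
fan     1           3
lamp    1           3
mug     1           3
pen     1           3
Finally, value at row 'pen', column 'qty_plus_2' = 3.

3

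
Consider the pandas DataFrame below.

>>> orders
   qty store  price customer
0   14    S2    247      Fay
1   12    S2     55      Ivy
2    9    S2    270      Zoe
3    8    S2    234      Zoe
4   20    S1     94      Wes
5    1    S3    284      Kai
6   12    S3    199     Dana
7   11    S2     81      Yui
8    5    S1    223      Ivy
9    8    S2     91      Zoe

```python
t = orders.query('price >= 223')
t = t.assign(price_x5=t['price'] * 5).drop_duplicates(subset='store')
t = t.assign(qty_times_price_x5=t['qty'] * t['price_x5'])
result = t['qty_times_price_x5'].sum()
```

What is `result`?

24285

filter rows where price >= 223:
   qty store  price customer
0   14    S2    247      Fay
2    9    S2    270      Zoe
3    8    S2    234      Zoe
5    1    S3    284      Kai
8    5    S1    223      Ivy
add column price_x5 = t['price'] * 5:
   qty store  price customer  price_x5
0   14    S2    247      Fay      1235
2    9    S2    270      Zoe      1350
3    8    S2    234      Zoe      1170
5    1    S3    284      Kai      1420
8    5    S1    223      Ivy      1115
drop duplicate store (keep=first):
   qty store  price customer  price_x5
0   14    S2    247      Fay      1235
5    1    S3    284      Kai      1420
8    5    S1    223      Ivy      1115
add column qty_times_price_x5 = t['qty'] * t['price_x5']:
   qty store  price customer  price_x5  qty_times_price_x5
0   14    S2    247      Fay      1235               17290
5    1    S3    284      Kai      1420                1420
8    5    S1    223      Ivy      1115                5575
Finally, sum of column 'qty_times_price_x5' = 24285.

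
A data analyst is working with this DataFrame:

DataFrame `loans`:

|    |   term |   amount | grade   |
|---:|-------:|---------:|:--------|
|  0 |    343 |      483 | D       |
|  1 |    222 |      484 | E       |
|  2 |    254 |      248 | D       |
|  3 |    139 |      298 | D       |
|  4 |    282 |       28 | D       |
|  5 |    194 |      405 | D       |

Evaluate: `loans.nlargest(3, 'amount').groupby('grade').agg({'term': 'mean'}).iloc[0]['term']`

take 3 rows with largest amount:
   term  amount grade
1   222     484     E
0   343     483     D
5   194     405     D
group by grade, mean of term:
        term
grade       
D      268.5
E      222.0
value at position 0, column 'term' → 268.5

268.5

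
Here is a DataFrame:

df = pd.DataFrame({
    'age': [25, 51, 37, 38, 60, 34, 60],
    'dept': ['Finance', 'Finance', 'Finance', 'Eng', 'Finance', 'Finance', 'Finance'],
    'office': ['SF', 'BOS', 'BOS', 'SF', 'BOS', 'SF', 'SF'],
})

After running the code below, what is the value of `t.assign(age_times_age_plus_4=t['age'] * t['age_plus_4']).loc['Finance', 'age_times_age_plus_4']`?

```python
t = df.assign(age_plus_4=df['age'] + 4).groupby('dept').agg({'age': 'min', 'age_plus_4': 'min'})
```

725

add column age_plus_4 = df['age'] + 4:
   age     dept office  age_plus_4
0   25  Finance     SF          29
1   51  Finance    BOS          55
2   37  Finance    BOS          41
3   38      Eng     SF          42
4   60  Finance    BOS          64
5   34  Finance     SF          38
6   60  Finance     SF          64
group by dept: min(age), min(age_plus_4):
         age  age_plus_4
dept                    
Eng       38          42
Finance   25          29
add column age_times_age_plus_4 = t['age'] * t['age_plus_4']:
         age  age_plus_4  age_times_age_plus_4
dept                                          
Eng       38          42                  1596
Finance   25          29                   725
Taking the value at row 'Finance', column 'age_times_age_plus_4' gives 725.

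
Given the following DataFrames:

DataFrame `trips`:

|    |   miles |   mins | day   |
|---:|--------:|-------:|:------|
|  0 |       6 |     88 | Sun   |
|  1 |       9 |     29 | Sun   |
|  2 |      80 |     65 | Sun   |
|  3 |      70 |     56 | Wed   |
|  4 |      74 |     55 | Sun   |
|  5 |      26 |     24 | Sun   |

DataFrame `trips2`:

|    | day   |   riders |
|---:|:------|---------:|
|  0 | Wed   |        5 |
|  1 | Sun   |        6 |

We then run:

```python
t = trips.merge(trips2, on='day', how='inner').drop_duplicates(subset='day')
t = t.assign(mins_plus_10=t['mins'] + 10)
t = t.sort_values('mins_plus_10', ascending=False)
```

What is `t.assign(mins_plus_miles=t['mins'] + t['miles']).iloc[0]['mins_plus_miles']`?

94

merge on 'day' (how='inner') → 6 rows:
   miles  mins  day  riders
0      6    88  Sun       6
1      9    29  Sun       6
2     80    65  Sun       6
3     70    56  Wed       5
4     74    55  Sun       6
5     26    24  Sun       6
drop duplicate day (keep=first):
   miles  mins  day  riders
0      6    88  Sun       6
3     70    56  Wed       5
add column mins_plus_10 = t['mins'] + 10:
   miles  mins  day  riders  mins_plus_10
0      6    88  Sun       6            98
3     70    56  Wed       5            66
sort by mins_plus_10 descending:
   miles  mins  day  riders  mins_plus_10
0      6    88  Sun       6            98
3     70    56  Wed       5            66
add column mins_plus_miles = t['mins'] + t['miles']:
   miles  mins  day  riders  mins_plus_10  mins_plus_miles
0      6    88  Sun       6            98               94
3     70    56  Wed       5            66              126
Hence 94.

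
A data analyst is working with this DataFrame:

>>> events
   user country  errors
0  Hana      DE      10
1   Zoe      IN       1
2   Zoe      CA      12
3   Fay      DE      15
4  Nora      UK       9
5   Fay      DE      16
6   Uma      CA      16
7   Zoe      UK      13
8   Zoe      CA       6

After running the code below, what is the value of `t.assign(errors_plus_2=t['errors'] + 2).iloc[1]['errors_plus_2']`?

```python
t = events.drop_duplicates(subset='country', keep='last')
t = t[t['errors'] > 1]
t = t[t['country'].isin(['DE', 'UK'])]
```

15

drop duplicate country (keep=last):
  user country  errors
1  Zoe      IN       1
5  Fay      DE      16
7  Zoe      UK      13
8  Zoe      CA       6
filter rows where errors > 1:
  user country  errors
5  Fay      DE      16
7  Zoe      UK      13
8  Zoe      CA       6
filter rows where country in ['DE', 'UK']:
  user country  errors
5  Fay      DE      16
7  Zoe      UK      13
add column errors_plus_2 = t['errors'] + 2:
  user country  errors  errors_plus_2
5  Fay      DE      16             18
7  Zoe      UK      13             15
Hence 15.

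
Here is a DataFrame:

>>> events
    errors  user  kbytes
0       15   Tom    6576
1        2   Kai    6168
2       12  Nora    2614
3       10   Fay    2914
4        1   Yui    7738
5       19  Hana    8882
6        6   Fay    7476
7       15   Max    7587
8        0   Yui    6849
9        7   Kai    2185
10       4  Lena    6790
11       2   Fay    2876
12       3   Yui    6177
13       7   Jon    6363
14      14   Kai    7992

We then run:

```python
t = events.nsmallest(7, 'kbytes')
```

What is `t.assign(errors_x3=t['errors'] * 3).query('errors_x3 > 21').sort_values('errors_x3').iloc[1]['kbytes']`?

2614

take 7 rows with smallest kbytes:
    errors  user  kbytes
9        7   Kai    2185
2       12  Nora    2614
11       2   Fay    2876
3       10   Fay    2914
1        2   Kai    6168
12       3   Yui    6177
13       7   Jon    6363
add column errors_x3 = t['errors'] * 3:
    errors  user  kbytes  errors_x3
9        7   Kai    2185         21
2       12  Nora    2614         36
11       2   Fay    2876          6
3       10   Fay    2914         30
1        2   Kai    6168          6
12       3   Yui    6177          9
13       7   Jon    6363         21
filter rows where errors_x3 > 21:
   errors  user  kbytes  errors_x3
2      12  Nora    2614         36
3      10   Fay    2914         30
sort by errors_x3:
   errors  user  kbytes  errors_x3
3      10   Fay    2914         30
2      12  Nora    2614         36
Then the value at position 1, column 'kbytes': 2614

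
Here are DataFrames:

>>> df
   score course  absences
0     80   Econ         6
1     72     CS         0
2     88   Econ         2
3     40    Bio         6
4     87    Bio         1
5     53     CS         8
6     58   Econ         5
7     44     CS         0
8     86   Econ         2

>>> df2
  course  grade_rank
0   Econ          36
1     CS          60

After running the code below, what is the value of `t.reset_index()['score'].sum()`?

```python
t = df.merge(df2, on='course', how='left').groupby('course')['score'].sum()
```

merge on 'course' (how='left') → 9 rows:
   score course  absences  grade_rank
0     80   Econ         6        36.0
1     72     CS         0        60.0
2     88   Econ         2        36.0
3     40    Bio         6         NaN
4     87    Bio         1         NaN
5     53     CS         8        60.0
6     58   Econ         5        36.0
7     44     CS         0        60.0
8     86   Econ         2        36.0
group by course, sum of score:
course
Bio     127
CS      169
Econ    312
Name: score, dtype: int64
reset_index():
  course  score
0    Bio    127
1     CS    169
2   Econ    312

608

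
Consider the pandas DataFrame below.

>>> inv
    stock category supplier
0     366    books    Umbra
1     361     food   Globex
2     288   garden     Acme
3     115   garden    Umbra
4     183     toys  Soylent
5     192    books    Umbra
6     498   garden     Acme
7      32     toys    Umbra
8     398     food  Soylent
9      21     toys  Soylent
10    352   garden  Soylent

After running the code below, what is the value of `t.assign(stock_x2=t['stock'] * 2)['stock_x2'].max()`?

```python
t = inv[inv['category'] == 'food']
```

filter rows where category == 'food':
   stock category supplier
1    361     food   Globex
8    398     food  Soylent
add column stock_x2 = t['stock'] * 2:
   stock category supplier  stock_x2
1    361     food   Globex       722
8    398     food  Soylent       796

796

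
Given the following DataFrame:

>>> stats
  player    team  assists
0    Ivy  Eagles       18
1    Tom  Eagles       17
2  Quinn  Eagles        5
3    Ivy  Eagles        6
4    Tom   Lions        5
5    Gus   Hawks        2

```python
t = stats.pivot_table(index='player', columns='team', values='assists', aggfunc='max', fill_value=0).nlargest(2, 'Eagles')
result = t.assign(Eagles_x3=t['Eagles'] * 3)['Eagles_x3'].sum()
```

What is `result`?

105

pivot: rows=player, cols=team, max(assists):
team    Eagles  Hawks  Lions
player                      
Gus          0      2      0
Ivy         18      0      0
Quinn        5      0      0
Tom         17      0      5
take 2 rows with largest Eagles:
team    Eagles  Hawks  Lions
player                      
Ivy         18      0      0
Tom         17      0      5
add column Eagles_x3 = t['Eagles'] * 3:
team    Eagles  Hawks  Lions  Eagles_x3
player                                 
Ivy         18      0      0         54
Tom         17      0      5         51
Taking the sum of column 'Eagles_x3' gives 105.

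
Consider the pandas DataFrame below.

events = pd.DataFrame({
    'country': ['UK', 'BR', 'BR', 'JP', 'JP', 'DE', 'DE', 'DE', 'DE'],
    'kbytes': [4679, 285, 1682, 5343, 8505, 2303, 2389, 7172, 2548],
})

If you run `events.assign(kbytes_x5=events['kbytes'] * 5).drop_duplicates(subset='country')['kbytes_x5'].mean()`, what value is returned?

add column kbytes_x5 = events['kbytes'] * 5:
  country  kbytes  kbytes_x5
0      UK    4679      23395
1      BR     285       1425
2      BR    1682       8410
3      JP    5343      26715
4      JP    8505      42525
5      DE    2303      11515
6      DE    2389      11945
7      DE    7172      35860
8      DE    2548      12740
drop duplicate country (keep=first):
  country  kbytes  kbytes_x5
0      UK    4679      23395
1      BR     285       1425
3      JP    5343      26715
5      DE    2303      11515
mean of column 'kbytes_x5' → 15762.5

15762.5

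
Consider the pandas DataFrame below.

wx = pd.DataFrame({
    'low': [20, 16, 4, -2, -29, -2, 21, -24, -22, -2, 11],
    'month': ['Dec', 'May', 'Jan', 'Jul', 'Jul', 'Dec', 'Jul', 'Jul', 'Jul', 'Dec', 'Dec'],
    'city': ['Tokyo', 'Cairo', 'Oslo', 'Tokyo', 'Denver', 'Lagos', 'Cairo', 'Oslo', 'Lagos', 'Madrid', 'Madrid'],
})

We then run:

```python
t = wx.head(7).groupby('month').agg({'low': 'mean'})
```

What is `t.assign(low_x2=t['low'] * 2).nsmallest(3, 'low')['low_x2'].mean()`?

6.44444444444

take first 7 rows:
   low month    city
0   20   Dec   Tokyo
1   16   May   Cairo
2    4   Jan    Oslo
3   -2   Jul   Tokyo
4  -29   Jul  Denver
5   -2   Dec   Lagos
6   21   Jul   Cairo
group by month, mean of low:
             low
month           
Dec     9.000000
Jan     4.000000
Jul    -3.333333
May    16.000000
add column low_x2 = t['low'] * 2:
             low     low_x2
month                      
Dec     9.000000  18.000000
Jan     4.000000   8.000000
Jul    -3.333333  -6.666667
May    16.000000  32.000000
take 3 rows with smallest low:
            low     low_x2
month                     
Jul   -3.333333  -6.666667
Jan    4.000000   8.000000
Dec    9.000000  18.000000
Reading off the mean of column 'low_x2', we get 6.44444444444.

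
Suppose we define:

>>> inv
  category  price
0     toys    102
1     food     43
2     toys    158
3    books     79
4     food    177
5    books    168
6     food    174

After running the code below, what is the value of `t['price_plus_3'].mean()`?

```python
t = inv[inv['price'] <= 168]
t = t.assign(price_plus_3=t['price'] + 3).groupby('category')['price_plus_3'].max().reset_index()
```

filter rows where price <= 168:
  category  price
0     toys    102
1     food     43
2     toys    158
3    books     79
5    books    168
add column price_plus_3 = t['price'] + 3:
  category  price  price_plus_3
0     toys    102           105
1     food     43            46
2     toys    158           161
3    books     79            82
5    books    168           171
group by category, max of price_plus_3:
category
books    171
food      46
toys     161
Name: price_plus_3, dtype: int64
reset_index():
  category  price_plus_3
0    books           171
1     food            46
2     toys           161

126.0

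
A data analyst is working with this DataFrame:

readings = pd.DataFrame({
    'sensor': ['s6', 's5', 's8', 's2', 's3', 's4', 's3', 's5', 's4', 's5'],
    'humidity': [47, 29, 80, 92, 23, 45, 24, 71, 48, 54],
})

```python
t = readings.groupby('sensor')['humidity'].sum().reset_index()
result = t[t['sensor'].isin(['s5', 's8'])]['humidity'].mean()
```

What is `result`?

group by sensor, sum of humidity:
sensor
s2     92
s3     47
s4     93
s5    154
s6     47
s8     80
Name: humidity, dtype: int64
reset_index():
  sensor  humidity
0     s2        92
1     s3        47
2     s4        93
3     s5       154
4     s6        47
5     s8        80
filter rows where sensor in ['s5', 's8']:
  sensor  humidity
3     s5       154
5     s8        80
Then the mean of column 'humidity': 117.0

117.0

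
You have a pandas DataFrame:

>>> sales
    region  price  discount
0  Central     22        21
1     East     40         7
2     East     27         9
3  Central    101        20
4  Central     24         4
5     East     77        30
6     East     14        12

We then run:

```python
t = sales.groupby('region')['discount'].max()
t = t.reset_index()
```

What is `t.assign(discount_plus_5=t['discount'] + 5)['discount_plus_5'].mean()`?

30.5

group by region, max of discount:
region
Central    21
East       30
Name: discount, dtype: int64
reset_index():
    region  discount
0  Central        21
1     East        30
add column discount_plus_5 = t['discount'] + 5:
    region  discount  discount_plus_5
0  Central        21               26
1     East        30               35
Finally, mean of column 'discount_plus_5' = 30.5.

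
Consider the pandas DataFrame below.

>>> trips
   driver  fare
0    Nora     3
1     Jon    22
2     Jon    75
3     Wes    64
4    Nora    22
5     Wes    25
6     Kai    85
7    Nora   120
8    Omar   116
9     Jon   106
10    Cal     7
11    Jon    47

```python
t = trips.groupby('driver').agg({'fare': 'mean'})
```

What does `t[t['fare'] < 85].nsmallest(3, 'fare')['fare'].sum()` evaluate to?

99.8333333333

group by driver, mean of fare:
              fare
driver            
Cal       7.000000
Jon      62.500000
Kai      85.000000
Nora     48.333333
Omar    116.000000
Wes      44.500000
filter rows where fare < 85:
             fare
driver           
Cal      7.000000
Jon     62.500000
Nora    48.333333
Wes     44.500000
take 3 rows with smallest fare:
             fare
driver           
Cal      7.000000
Wes     44.500000
Nora    48.333333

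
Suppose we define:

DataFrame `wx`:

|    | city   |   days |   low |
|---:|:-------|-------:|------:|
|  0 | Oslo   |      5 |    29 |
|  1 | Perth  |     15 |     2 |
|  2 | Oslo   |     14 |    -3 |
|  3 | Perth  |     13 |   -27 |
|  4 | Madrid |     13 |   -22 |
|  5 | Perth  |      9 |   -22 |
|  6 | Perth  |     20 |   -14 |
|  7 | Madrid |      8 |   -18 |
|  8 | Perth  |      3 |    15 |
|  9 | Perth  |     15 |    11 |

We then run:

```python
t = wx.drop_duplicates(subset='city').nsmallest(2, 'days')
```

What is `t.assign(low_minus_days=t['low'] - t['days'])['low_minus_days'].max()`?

drop duplicate city (keep=first):
     city  days  low
0    Oslo     5   29
1   Perth    15    2
4  Madrid    13  -22
take 2 rows with smallest days:
     city  days  low
0    Oslo     5   29
4  Madrid    13  -22
add column low_minus_days = t['low'] - t['days']:
     city  days  low  low_minus_days
0    Oslo     5   29              24
4  Madrid    13  -22             -35

24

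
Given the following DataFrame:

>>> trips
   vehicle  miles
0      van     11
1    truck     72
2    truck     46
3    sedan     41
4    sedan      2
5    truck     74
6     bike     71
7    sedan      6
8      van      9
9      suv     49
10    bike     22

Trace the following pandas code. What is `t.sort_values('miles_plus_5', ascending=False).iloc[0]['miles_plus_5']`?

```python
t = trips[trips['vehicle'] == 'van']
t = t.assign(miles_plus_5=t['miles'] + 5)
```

filter rows where vehicle == 'van':
  vehicle  miles
0     van     11
8     van      9
add column miles_plus_5 = t['miles'] + 5:
  vehicle  miles  miles_plus_5
0     van     11            16
8     van      9            14
sort by miles_plus_5 descending:
  vehicle  miles  miles_plus_5
0     van     11            16
8     van      9            14
Then the value at position 0, column 'miles_plus_5': 16

16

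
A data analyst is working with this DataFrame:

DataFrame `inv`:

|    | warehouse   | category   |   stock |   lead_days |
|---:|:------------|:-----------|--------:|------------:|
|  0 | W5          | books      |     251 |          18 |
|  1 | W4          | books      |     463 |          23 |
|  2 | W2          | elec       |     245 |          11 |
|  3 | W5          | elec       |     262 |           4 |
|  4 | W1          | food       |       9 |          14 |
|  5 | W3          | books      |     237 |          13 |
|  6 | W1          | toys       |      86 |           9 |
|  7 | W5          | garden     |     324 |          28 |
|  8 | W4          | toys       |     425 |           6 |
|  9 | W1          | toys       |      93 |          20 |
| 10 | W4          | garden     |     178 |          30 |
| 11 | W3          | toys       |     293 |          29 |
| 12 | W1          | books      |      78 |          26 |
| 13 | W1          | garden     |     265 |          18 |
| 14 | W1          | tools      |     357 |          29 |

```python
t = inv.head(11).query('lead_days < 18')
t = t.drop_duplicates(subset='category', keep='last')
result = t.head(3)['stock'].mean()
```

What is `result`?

169.333333333

take first 11 rows:
   warehouse category  stock  lead_days
0         W5    books    251         18
1         W4    books    463         23
2         W2     elec    245         11
3         W5     elec    262          4
4         W1     food      9         14
5         W3    books    237         13
6         W1     toys     86          9
7         W5   garden    324         28
8         W4     toys    425          6
9         W1     toys     93         20
10        W4   garden    178         30
filter rows where lead_days < 18:
  warehouse category  stock  lead_days
2        W2     elec    245         11
3        W5     elec    262          4
4        W1     food      9         14
5        W3    books    237         13
6        W1     toys     86          9
8        W4     toys    425          6
drop duplicate category (keep=last):
  warehouse category  stock  lead_days
3        W5     elec    262          4
4        W1     food      9         14
5        W3    books    237         13
8        W4     toys    425          6
take first 3 rows:
  warehouse category  stock  lead_days
3        W5     elec    262          4
4        W1     food      9         14
5        W3    books    237         13
Finally, mean of column 'stock' = 169.333333333.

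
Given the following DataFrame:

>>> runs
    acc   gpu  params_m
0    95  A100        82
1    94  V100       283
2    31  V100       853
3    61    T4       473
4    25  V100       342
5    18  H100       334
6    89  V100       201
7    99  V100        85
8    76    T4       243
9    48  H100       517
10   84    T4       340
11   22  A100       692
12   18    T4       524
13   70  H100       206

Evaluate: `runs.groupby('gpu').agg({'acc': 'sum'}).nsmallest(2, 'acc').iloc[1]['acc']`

group by gpu, sum of acc:
      acc
gpu      
A100  117
H100  136
T4    239
V100  338
take 2 rows with smallest acc:
      acc
gpu      
A100  117
H100  136

136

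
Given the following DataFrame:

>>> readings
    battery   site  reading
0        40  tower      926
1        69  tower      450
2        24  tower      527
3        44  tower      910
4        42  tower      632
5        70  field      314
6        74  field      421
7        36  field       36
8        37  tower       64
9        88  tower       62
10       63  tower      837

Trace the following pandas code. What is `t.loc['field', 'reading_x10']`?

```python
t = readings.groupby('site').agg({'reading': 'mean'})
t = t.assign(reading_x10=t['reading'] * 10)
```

group by site, mean of reading:
       reading
site          
field    257.0
tower    551.0
add column reading_x10 = t['reading'] * 10:
       reading  reading_x10
site                       
field    257.0       2570.0
tower    551.0       5510.0
So loc['field', 'reading_x10'] = 2570.0.

2570.0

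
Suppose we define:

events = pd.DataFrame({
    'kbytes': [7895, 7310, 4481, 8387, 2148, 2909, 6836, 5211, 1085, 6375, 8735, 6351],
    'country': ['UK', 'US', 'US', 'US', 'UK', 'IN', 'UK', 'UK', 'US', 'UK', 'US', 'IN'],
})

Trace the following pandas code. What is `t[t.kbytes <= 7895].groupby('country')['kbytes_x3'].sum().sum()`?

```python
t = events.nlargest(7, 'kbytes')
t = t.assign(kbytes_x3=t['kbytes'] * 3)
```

take 7 rows with largest kbytes:
    kbytes country
10    8735      US
3     8387      US
0     7895      UK
1     7310      US
6     6836      UK
9     6375      UK
11    6351      IN
add column kbytes_x3 = t['kbytes'] * 3:
    kbytes country  kbytes_x3
10    8735      US      26205
3     8387      US      25161
0     7895      UK      23685
1     7310      US      21930
6     6836      UK      20508
9     6375      UK      19125
11    6351      IN      19053
filter rows where kbytes <= 7895:
    kbytes country  kbytes_x3
0     7895      UK      23685
1     7310      US      21930
6     6836      UK      20508
9     6375      UK      19125
11    6351      IN      19053
group by country, sum of kbytes_x3:
country
IN    19053
UK    63318
US    21930
Name: kbytes_x3, dtype: int64

104301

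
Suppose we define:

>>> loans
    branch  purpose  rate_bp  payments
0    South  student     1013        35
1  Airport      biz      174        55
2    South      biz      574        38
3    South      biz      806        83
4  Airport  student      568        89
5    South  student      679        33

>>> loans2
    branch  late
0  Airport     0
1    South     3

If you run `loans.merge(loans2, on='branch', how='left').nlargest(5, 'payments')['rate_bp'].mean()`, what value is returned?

627.0

merge on 'branch' (how='left') → 6 rows:
    branch  purpose  rate_bp  payments  late
0    South  student     1013        35     3
1  Airport      biz      174        55     0
2    South      biz      574        38     3
3    South      biz      806        83     3
4  Airport  student      568        89     0
5    South  student      679        33     3
take 5 rows with largest payments:
    branch  purpose  rate_bp  payments  late
4  Airport  student      568        89     0
3    South      biz      806        83     3
1  Airport      biz      174        55     0
2    South      biz      574        38     3
0    South  student     1013        35     3
mean of column 'rate_bp' → 627.0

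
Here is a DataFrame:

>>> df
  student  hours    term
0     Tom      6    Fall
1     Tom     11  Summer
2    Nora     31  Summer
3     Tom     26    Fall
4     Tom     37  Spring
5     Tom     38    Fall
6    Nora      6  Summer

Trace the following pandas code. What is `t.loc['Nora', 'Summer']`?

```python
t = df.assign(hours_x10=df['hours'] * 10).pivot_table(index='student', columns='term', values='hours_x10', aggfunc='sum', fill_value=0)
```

370

add column hours_x10 = df['hours'] * 10:
  student  hours    term  hours_x10
0     Tom      6    Fall         60
1     Tom     11  Summer        110
2    Nora     31  Summer        310
3     Tom     26    Fall        260
4     Tom     37  Spring        370
5     Tom     38    Fall        380
6    Nora      6  Summer         60
pivot: rows=student, cols=term, sum(hours_x10):
term     Fall  Spring  Summer
student                      
Nora        0       0     370
Tom       700     370     110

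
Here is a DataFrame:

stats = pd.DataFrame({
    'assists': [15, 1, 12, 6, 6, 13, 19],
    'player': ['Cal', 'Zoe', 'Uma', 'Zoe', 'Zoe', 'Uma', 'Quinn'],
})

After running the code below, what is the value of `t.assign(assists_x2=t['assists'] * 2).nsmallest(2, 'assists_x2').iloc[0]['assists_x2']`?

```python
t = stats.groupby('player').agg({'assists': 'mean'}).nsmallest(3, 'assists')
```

8.66666666667

group by player, mean of assists:
          assists
player           
Cal     15.000000
Quinn   19.000000
Uma     12.500000
Zoe      4.333333
take 3 rows with smallest assists:
          assists
player           
Zoe      4.333333
Uma     12.500000
Cal     15.000000
add column assists_x2 = t['assists'] * 2:
          assists  assists_x2
player                       
Zoe      4.333333    8.666667
Uma     12.500000   25.000000
Cal     15.000000   30.000000
take 2 rows with smallest assists_x2:
          assists  assists_x2
player                       
Zoe      4.333333    8.666667
Uma     12.500000   25.000000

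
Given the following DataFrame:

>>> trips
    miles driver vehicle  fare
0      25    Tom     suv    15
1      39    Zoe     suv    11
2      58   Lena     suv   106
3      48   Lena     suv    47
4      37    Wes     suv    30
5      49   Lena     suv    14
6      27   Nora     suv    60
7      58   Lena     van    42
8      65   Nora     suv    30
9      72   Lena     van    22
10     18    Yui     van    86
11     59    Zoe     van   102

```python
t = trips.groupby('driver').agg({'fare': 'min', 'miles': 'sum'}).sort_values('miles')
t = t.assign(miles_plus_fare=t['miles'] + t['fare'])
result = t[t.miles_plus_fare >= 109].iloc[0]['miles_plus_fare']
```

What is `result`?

122

group by driver: min(fare), sum(miles):
        fare  miles
driver             
Lena      14    285
Nora      30     92
Tom       15     25
Wes       30     37
Yui       86     18
Zoe       11     98
sort by miles:
        fare  miles
driver             
Yui       86     18
Tom       15     25
Wes       30     37
Nora      30     92
Zoe       11     98
Lena      14    285
add column miles_plus_fare = t['miles'] + t['fare']:
        fare  miles  miles_plus_fare
driver                              
Yui       86     18              104
Tom       15     25               40
Wes       30     37               67
Nora      30     92              122
Zoe       11     98              109
Lena      14    285              299
filter rows where miles_plus_fare >= 109:
        fare  miles  miles_plus_fare
driver                              
Nora      30     92              122
Zoe       11     98              109
Lena      14    285              299
Then the value at position 0, column 'miles_plus_fare': 122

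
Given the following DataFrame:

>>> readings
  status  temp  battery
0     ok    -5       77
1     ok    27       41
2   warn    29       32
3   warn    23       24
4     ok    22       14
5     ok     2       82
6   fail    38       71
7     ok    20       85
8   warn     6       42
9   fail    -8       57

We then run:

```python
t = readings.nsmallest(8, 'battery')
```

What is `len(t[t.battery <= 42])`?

take 8 rows with smallest battery:
  status  temp  battery
4     ok    22       14
3   warn    23       24
2   warn    29       32
1     ok    27       41
8   warn     6       42
9   fail    -8       57
6   fail    38       71
0     ok    -5       77
filter rows where battery <= 42:
  status  temp  battery
4     ok    22       14
3   warn    23       24
2   warn    29       32
1     ok    27       41
8   warn     6       42
Hence 5.

5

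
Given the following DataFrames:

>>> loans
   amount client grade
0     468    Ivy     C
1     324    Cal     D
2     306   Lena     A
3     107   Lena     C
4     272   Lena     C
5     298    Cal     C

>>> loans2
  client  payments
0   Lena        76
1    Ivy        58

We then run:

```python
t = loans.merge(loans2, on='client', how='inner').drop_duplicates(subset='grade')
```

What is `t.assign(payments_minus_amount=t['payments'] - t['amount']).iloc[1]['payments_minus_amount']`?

merge on 'client' (how='inner') → 4 rows:
   amount client grade  payments
0     468    Ivy     C        58
1     306   Lena     A        76
2     107   Lena     C        76
3     272   Lena     C        76
drop duplicate grade (keep=first):
   amount client grade  payments
0     468    Ivy     C        58
1     306   Lena     A        76
add column payments_minus_amount = t['payments'] - t['amount']:
   amount client grade  payments  payments_minus_amount
0     468    Ivy     C        58                   -410
1     306   Lena     A        76                   -230
The value at position 1, column 'payments_minus_amount' is -230.

-230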